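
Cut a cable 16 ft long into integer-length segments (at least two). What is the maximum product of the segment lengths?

Define prod[k] = max over 1≤i<k of i · max(k−i, prod[k−i]); the inner max lets the remainder stay uncut if that's better.
prod[2] = 1·max(1,0) = 1·1 = 1
prod[3] = 1·max(2,1) = 1·2 = 2
prod[4] = 2·max(2,1) = 2·2 = 4
prod[5] = 2·max(3,2) = 2·3 = 6
prod[6] = 3·max(3,2) = 3·3 = 9
prod[7] = 2·max(5,6) = 2·6 = 12
prod[8] = 2·max(6,9) = 2·9 = 18
prod[9] = 3·max(6,9) = 3·9 = 27
prod[10] = 2·max(8,18) = 2·18 = 36
prod[11] = 2·max(9,27) = 2·27 = 54
prod[12] = 3·max(9,27) = 3·27 = 81
prod[13] = 2·max(11,54) = 2·54 = 108
prod[14] = 2·max(12,81) = 2·81 = 162
prod[15] = 3·max(12,81) = 3·81 = 243
prod[16] = 2·max(14,162) = 2·162 = 324
One optimal split: 3 + 3 + 3 + 3 + 2 + 2; product 3·3·3·3·2·2 = 324.

324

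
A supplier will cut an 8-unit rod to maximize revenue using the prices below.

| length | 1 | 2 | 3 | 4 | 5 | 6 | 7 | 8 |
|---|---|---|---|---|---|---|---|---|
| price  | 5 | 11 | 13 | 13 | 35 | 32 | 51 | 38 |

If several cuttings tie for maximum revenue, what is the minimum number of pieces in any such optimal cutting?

2

Build r[k] bottom-up: r[k] = max over allowed piece i of (p[i] + r[k−i]).
r[1] = 5
r[2] = max(5+5, 11+0) = 11
r[3] = max(5+11, 11+5, 13+0) = 16
r[4] = max(5+16, 11+11, 13+5, 13+0) = 22
r[5] = max(5+22, 11+16, 13+11, 13+5, 35+0) = 35
r[6] = max(5+35, 11+22, 13+16, 13+11, 35+5, 32+0) = 40
r[7] = max(5+40, 11+35, 13+22, …, 32+5, 51+0) = 51
r[8] = max(5+51, 11+40, 13+35, …, 51+5, 38+0) = 56
Maximum revenue is 56.
Now minimize piece count subject to staying optimal: for each k, pieces[k] = 1 + min over i with p[i]+r[k−i]=r[k] of pieces[k−i].
pieces[5] = 1
pieces[6] = 2
pieces[7] = 1
pieces[8] = 2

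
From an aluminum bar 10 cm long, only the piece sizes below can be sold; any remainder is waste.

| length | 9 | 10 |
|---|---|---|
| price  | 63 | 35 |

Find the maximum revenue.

63

Let r[k] be the best obtainable value from length k. For each k, try every first piece i and keep the best of price[i] + r[k−i].
r[1] = 0
r[2] = 0
r[3] = 0
r[4] = 0
r[5] = 0
r[6] = 0
r[7] = 0
r[8] = 0
r[9] = 63
r[10] = 63
One optimal cutting: pieces 9 with 1 cm of scrap → $63.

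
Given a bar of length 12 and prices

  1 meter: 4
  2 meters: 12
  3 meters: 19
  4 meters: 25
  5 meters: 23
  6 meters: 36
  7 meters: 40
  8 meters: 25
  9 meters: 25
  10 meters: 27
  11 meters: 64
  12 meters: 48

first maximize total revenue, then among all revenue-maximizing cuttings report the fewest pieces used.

Let r[k] be the best obtainable value from length k. For each k, try every first piece i and keep the best of price[i] + r[k−i].
r[1] = 4
r[2] = 12
r[3] = 19
r[4] = 25
r[5] = 31  (first piece 2, then r[3]=19)
r[6] = 38  (first piece 3, then r[3]=19)
r[7] = 44  (first piece 3, then r[4]=25)
r[8] = 50  (first piece 2, then r[6]=38)
r[9] = 57  (first piece 3, then r[6]=38)
r[10] = 63  (first piece 3, then r[7]=44)
r[11] = 69  (first piece 2, then r[9]=57)
r[12] = 76  (first piece 3, then r[9]=57)
Maximum revenue is 76.
Now minimize piece count subject to staying optimal: for each k, pieces[k] = 1 + min over i with p[i]+r[k−i]=r[k] of pieces[k−i].
pieces[9] = 3
pieces[10] = 3
pieces[11] = 3
pieces[12] = 4

4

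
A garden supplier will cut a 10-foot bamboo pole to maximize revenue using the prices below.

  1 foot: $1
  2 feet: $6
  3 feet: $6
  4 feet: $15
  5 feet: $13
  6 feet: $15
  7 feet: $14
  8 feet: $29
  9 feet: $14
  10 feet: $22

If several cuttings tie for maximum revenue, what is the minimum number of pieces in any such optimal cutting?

3

Build r[k] bottom-up: r[k] = max over allowed piece i of (p[i] + r[k−i]).
r[1] = 1
r[2] = max(1+1, 6+0) = 6
r[3] = max(1+6, 6+1, 6+0) = 7
r[4] = max(1+7, 6+6, 6+1, 15+0) = 15
r[5] = max(1+15, 6+7, 6+6, 15+1, 13+0) = 16
r[6] = max(1+16, 6+15, 6+7, 15+6, 13+1, 15+0) = 21
r[7] = max(1+21, 6+16, 6+15, …, 15+1, 14+0) = 22
r[8] = max(1+22, 6+21, 6+16, …, 14+1, 29+0) = 30
r[9] = max(1+30, 6+22, 6+21, …, 29+1, 14+0) = 31
r[10] = max(1+31, 6+30, 6+22, …, 14+1, 22+0) = 36
Maximum revenue is $36.
Now minimize piece count subject to staying optimal: for each k, pieces[k] = 1 + min over i with p[i]+r[k−i]=r[k] of pieces[k−i].
pieces[7] = 3
pieces[8] = 2
pieces[9] = 3
pieces[10] = 3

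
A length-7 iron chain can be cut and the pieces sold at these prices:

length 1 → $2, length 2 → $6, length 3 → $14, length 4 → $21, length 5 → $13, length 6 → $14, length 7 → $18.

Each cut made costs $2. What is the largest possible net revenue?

Let r[k] be the best obtainable value from length k. For each k, try every first piece i and keep the best of price[i] + r[k−i] minus the 2 cut fee when i<k.
r[1] = 2
r[2] = 6
r[3] = 14
r[4] = 21
r[5] = 21  (first piece 1, then r[4]=21)
r[6] = 26  (first piece 3, then r[3]=14)
r[7] = 33  (first piece 3, then r[4]=21)
One optimal plan: pieces 4 + 3 (1 cut) → $35 − $2 = $33.

33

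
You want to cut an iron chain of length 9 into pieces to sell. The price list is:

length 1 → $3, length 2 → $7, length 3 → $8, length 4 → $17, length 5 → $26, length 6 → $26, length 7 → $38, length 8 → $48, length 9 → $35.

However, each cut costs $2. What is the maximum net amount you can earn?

49

Consider every possible first cut. r[k] is the best of p[i]+r[k−i] over all sellable i≤k, charging 2 whenever i<k.
r[1] = 3
r[2] = 7
r[3] = 8  (first piece 1, then r[2]=7)
r[4] = 17
r[5] = 26
r[6] = 27  (first piece 1, then r[5]=26)
r[7] = 38
r[8] = 48
r[9] = 49  (first piece 1, then r[8]=48)
One optimal plan: pieces 8 + 1 (1 cut) → $51 − $2 = $49.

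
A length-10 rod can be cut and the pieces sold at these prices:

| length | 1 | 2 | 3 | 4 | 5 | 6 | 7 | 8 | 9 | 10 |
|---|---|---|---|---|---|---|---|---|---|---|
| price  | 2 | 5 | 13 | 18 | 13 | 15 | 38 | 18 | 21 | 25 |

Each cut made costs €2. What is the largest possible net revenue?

Let v[k] be the best obtainable value from length k. For each k, try every first piece i and keep the best of price[i] + v[k−i] minus the 2 cut fee when i<k.
v[1] = 2
v[2] = max(2+2-2, 5+0) = 5
v[3] = max(2+5-2, 5+2-2, 13+0) = 13
v[4] = max(2+13-2, 5+5-2, 13+2-2, 18+0) = 18
v[5] = max(2+18-2, 5+13-2, 13+5-2, 18+2-2, 13+0) = 18
v[6] = max(2+18-2, 5+18-2, 13+13-2, 18+5-2, 13+2-2, 15+0) = 24
v[7] = max(2+24-2, 5+18-2, 13+18-2, …, 15+2-2, 38+0) = 38
v[8] = max(2+38-2, 5+24-2, 13+18-2, …, 38+2-2, 18+0) = 38
v[9] = max(2+38-2, 5+38-2, 13+24-2, …, 18+2-2, 21+0) = 41
v[10] = max(2+41-2, 5+38-2, 13+38-2, …, 21+2-2, 25+0) = 49
One optimal plan: pieces 7 + 3 (1 cut) → €51 − €2 = €49.

49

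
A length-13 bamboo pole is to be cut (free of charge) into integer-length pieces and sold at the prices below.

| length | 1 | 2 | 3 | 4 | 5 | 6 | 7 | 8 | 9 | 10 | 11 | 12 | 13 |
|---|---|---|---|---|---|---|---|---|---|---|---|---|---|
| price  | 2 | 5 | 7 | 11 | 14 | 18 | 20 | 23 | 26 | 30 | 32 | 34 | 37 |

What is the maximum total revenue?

Build best[k] bottom-up: best[k] = max over allowed piece i of (p[i] + best[k−i]).
best[1] = 2
best[2] = max(2+2, 5+0) = 5
best[3] = max(2+5, 5+2, 7+0) = 7
best[4] = max(2+7, 5+5, 7+2, 11+0) = 11
best[5] = max(2+11, 5+7, 7+5, 11+2, 14+0) = 14
best[6] = max(2+14, 5+11, 7+7, 11+5, 14+2, 18+0) = 18
best[7] = max(2+18, 5+14, 7+11, …, 18+2, 20+0) = 20
best[8] = max(2+20, 5+18, 7+14, …, 20+2, 23+0) = 23
best[9] = max(2+23, 5+20, 7+18, …, 23+2, 26+0) = 26
best[10] = max(2+26, 5+23, 7+20, …, 26+2, 30+0) = 30
best[11] = max(2+30, 5+26, 7+23, …, 30+2, 32+0) = 32
best[12] = max(2+32, 5+30, 7+26, …, 32+2, 34+0) = 36
best[13] = max(2+36, 5+32, 7+30, …, 34+2, 37+0) = 38
One optimal cutting: 6 + 6 + 1 → $18 + $18 + $2 = $38.

38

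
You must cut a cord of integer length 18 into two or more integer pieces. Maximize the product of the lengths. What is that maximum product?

Define prod[k] = max over 1≤i<k of i · max(k−i, prod[k−i]); the inner max lets the remainder stay uncut if that's better.
Small cases: prod[2]=1, prod[3]=2, prod[4]=4, prod[5]=6, prod[6]=9, prod[7]=12, prod[8]=18, prod[9]=27, prod[10]=36.
prod[11] = max(1·36, 2·27, 3·18, …, 9·2, 10·1) = 54
prod[12] = max(1·54, 2·36, 3·27, …, 10·2, 11·1) = 81
prod[13] = max(1·81, 2·54, 3·36, …, 11·2, 12·1) = 108
prod[14] = max(1·108, 2·81, 3·54, …, 12·2, 13·1) = 162
prod[15] = max(1·162, 2·108, 3·81, …, 13·2, 14·1) = 243
prod[16] = max(1·243, 2·162, 3·108, …, 14·2, 15·1) = 324
prod[17] = max(1·324, 2·243, 3·162, …, 15·2, 16·1) = 486
prod[18] = max(1·486, 2·324, 3·243, …, 16·2, 17·1) = 729
One optimal split: 3 + 3 + 3 + 3 + 3 + 3; product 3·3·3·3·3·3 = 729.

729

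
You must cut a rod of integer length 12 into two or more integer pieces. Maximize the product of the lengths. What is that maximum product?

Define g[k] = max over 1≤i<k of i · max(k−i, g[k−i]); the inner max lets the remainder stay uncut if that's better.
Small cases: g[2]=1, g[3]=2, g[4]=4, g[5]=6.
g[6] = max(1*6, 2*4, 3*3, 4*2, 5*1) = 9
g[7] = max(1*9, 2*6, 3*4, 4*3, 5*2, 6*1) = 12
g[8] = max(1*12, 2*9, 3*6, …, 6*2, 7*1) = 18
g[9] = max(1*18, 2*12, 3*9, …, 7*2, 8*1) = 27
g[10] = max(1*27, 2*18, 3*12, …, 8*2, 9*1) = 36
g[11] = max(1*36, 2*27, 3*18, …, 9*2, 10*1) = 54
g[12] = max(1*54, 2*36, 3*27, …, 10*2, 11*1) = 81
One optimal split: 3 + 3 + 3 + 3; product 3*3*3*3 = 81.

81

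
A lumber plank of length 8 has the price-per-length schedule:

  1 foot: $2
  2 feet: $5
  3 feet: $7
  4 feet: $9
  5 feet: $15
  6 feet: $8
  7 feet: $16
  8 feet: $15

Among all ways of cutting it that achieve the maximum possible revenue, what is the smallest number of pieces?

Build r[k] bottom-up: r[k] = max over allowed piece i of (p[i] + r[k−i]).
r[1] = 2
r[2] = max(2+2, 5+0) = 5
r[3] = max(2+5, 5+2, 7+0) = 7
r[4] = max(2+7, 5+5, 7+2, 9+0) = 10
r[5] = max(2+10, 5+7, 7+5, 9+2, 15+0) = 15
r[6] = max(2+15, 5+10, 7+7, 9+5, 15+2, 8+0) = 17
r[7] = max(2+17, 5+15, 7+10, …, 8+2, 16+0) = 20
r[8] = max(2+20, 5+17, 7+15, …, 16+2, 15+0) = 22
Maximum revenue is $22.
Now minimize piece count subject to staying optimal: for each k, pieces[k] = 1 + min over i with p[i]+r[k−i]=r[k] of pieces[k−i].
pieces[5] = 1
pieces[6] = 2
pieces[7] = 2
pieces[8] = 2

2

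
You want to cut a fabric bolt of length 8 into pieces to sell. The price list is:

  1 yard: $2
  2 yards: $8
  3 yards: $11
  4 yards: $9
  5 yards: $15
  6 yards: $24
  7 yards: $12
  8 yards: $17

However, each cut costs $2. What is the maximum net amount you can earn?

30

Let r[k] be the best obtainable value from length k. For each k, try every first piece i and keep the best of price[i] + r[k−i] minus the 2 cut fee when i<k.
r[1] = 2
r[2] = max(2+2-2, 8+0) = 8
r[3] = max(2+8-2, 8+2-2, 11+0) = 11
r[4] = max(2+11-2, 8+8-2, 11+2-2, 9+0) = 14
r[5] = max(2+14-2, 8+11-2, 11+8-2, 9+2-2, 15+0) = 17
r[6] = max(2+17-2, 8+14-2, 11+11-2, 9+8-2, 15+2-2, 24+0) = 24
r[7] = max(2+24-2, 8+17-2, 11+14-2, …, 24+2-2, 12+0) = 24
r[8] = max(2+24-2, 8+24-2, 11+17-2, …, 12+2-2, 17+0) = 30
One optimal plan: pieces 6 + 2 (1 cut) → $32 − $2 = $30.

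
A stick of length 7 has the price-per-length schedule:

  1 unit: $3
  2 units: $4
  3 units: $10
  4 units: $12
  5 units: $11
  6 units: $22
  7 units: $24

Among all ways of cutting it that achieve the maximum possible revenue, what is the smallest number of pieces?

2

Let r[k] be the best obtainable value from length k. For each k, try every first piece i and keep the best of price[i] + r[k−i].
r[1] = 3
r[2] = max(3+3, 4+0) = 6
r[3] = max(3+6, 4+3, 10+0) = 10
r[4] = max(3+10, 4+6, 10+3, 12+0) = 13
r[5] = max(3+13, 4+10, 10+6, 12+3, 11+0) = 16
r[6] = max(3+16, 4+13, 10+10, 12+6, 11+3, 22+0) = 22
r[7] = max(3+22, 4+16, 10+13, …, 22+3, 24+0) = 25
Maximum revenue is $25.
Now minimize piece count subject to staying optimal: for each k, pieces[k] = 1 + min over i with p[i]+r[k−i]=r[k] of pieces[k−i].
pieces[4] = 2
pieces[5] = 3
pieces[6] = 1
pieces[7] = 2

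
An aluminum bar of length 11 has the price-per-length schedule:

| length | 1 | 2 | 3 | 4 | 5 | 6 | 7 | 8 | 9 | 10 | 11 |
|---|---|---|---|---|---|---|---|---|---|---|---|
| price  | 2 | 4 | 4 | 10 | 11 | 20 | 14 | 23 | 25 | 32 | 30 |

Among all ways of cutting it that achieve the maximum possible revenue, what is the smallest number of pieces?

Consider every possible first cut. r[k] is the best of p[i]+r[k−i] over all sellable i≤k.
r[1] = 2
r[2] = max(2+2, 4+0) = 4
r[3] = max(2+4, 4+2, 4+0) = 6
r[4] = max(2+6, 4+4, 4+2, 10+0) = 10
r[5] = max(2+10, 4+6, 4+4, 10+2, 11+0) = 12
r[6] = max(2+12, 4+10, 4+6, 10+4, 11+2, 20+0) = 20
r[7] = max(2+20, 4+12, 4+10, …, 20+2, 14+0) = 22
r[8] = max(2+22, 4+20, 4+12, …, 14+2, 23+0) = 24
r[9] = max(2+24, 4+22, 4+20, …, 23+2, 25+0) = 26
r[10] = max(2+26, 4+24, 4+22, …, 25+2, 32+0) = 32
r[11] = max(2+32, 4+26, 4+24, …, 32+2, 30+0) = 34
Maximum revenue is $34.
Now minimize piece count subject to staying optimal: for each k, pieces[k] = 1 + min over i with p[i]+r[k−i]=r[k] of pieces[k−i].
pieces[8] = 2
pieces[9] = 3
pieces[10] = 1
pieces[11] = 2

2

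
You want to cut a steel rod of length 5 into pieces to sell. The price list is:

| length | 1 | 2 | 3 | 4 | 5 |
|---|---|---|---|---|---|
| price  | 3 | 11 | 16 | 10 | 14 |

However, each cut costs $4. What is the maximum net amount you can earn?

Consider every possible first cut. r[k] is the best of p[i]+r[k−i] over all sellable i≤k, charging 4 whenever i<k.
r[1] = 3
r[2] = 11
r[3] = 16
r[4] = 18  (first piece 2, then r[2]=11)
r[5] = 23  (first piece 2, then r[3]=16)
One optimal plan: pieces 3 + 2 (1 cut) → $27 − $4 = $23.

23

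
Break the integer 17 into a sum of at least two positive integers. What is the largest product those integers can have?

486

Fill P[k] for k=2..17: at each k try every first piece i and multiply by the better of (k−i) uncut or P[k−i].
Small cases: P[2]=1, P[3]=2, P[4]=4, P[5]=6, P[6]=9, P[7]=12, P[8]=18, P[9]=27, P[10]=36, P[11]=54, P[12]=81.
P[13] = max(1·81, 2·54, 3·36, …, 11·2, 12·1) = 108
P[14] = max(1·108, 2·81, 3·54, …, 12·2, 13·1) = 162
P[15] = max(1·162, 2·108, 3·81, …, 13·2, 14·1) = 243
P[16] = max(1·243, 2·162, 3·108, …, 14·2, 15·1) = 324
P[17] = max(1·324, 2·243, 3·162, …, 15·2, 16·1) = 486
One optimal split: 3 + 3 + 3 + 3 + 3 + 2; product 3·3·3·3·3·2 = 486.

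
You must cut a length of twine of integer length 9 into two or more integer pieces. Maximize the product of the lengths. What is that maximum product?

Let P[k] be the best product for length k (with at least one cut). For each first piece i, the rest contributes max(k−i, P[k−i]).
Small cases: P[2]=1, P[3]=2.
P[4] = max(1·3, 2·2, 3·1) = 4
P[5] = max(1·4, 2·3, 3·2, 4·1) = 6
P[6] = max(1·6, 2·4, 3·3, 4·2, 5·1) = 9
P[7] = max(1·9, 2·6, 3·4, 4·3, 5·2, 6·1) = 12
P[8] = max(1·12, 2·9, 3·6, …, 6·2, 7·1) = 18
P[9] = max(1·18, 2·12, 3·9, …, 7·2, 8·1) = 27
One optimal split: 3 + 3 + 3; product 3·3·3 = 27.

27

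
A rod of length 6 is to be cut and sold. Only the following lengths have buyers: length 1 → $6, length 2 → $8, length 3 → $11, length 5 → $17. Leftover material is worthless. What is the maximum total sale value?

36

Consider every possible first cut. best[k] is the best of p[i]+best[k−i] over all sellable i≤k.
best[1] = 6
best[2] = 12  (first piece 1, then best[1]=6)
best[3] = 18  (first piece 1, then best[2]=12)
best[4] = 24  (first piece 1, then best[3]=18)
best[5] = 30  (first piece 1, then best[4]=24)
best[6] = 36  (first piece 1, then best[5]=30)
One optimal cutting: 1 + 1 + 1 + 1 + 1 + 1 → $36.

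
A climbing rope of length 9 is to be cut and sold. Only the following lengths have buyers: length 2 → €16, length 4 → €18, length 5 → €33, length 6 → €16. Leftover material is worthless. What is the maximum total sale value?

65

Consider every possible first cut. best[k] is the best of p[i]+best[k−i] over all sellable i≤k.
best[1] = 0
best[2] = 16
best[3] = 16
best[4] = 32  (first piece 2, then best[2]=16)
best[5] = 33
best[6] = 48  (first piece 2, then best[4]=32)
best[7] = 49  (first piece 2, then best[5]=33)
best[8] = 64  (first piece 2, then best[6]=48)
best[9] = 65  (first piece 2, then best[7]=49)
One optimal cutting: 5 + 2 + 2 → €65.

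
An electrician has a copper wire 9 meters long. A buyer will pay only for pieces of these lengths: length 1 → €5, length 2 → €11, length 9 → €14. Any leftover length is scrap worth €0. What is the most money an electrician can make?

Consider every possible first cut. best[k] is the best of p[i]+best[k−i] over all sellable i≤k.
best[1] = 5
best[2] = 11
best[3] = 16  (first piece 1, then best[2]=11)
best[4] = 22  (first piece 2, then best[2]=11)
best[5] = 27  (first piece 1, then best[4]=22)
best[6] = 33  (first piece 2, then best[4]=22)
best[7] = 38  (first piece 1, then best[6]=33)
best[8] = 44  (first piece 2, then best[6]=33)
best[9] = 49  (first piece 1, then best[8]=44)
One optimal cutting: 2 + 2 + 2 + 2 + 1 → €49.

49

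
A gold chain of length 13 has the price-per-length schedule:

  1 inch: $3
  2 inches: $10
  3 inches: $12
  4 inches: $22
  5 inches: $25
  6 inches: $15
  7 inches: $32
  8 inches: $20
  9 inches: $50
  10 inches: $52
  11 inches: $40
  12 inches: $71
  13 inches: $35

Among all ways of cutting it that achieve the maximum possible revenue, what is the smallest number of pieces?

2

Consider every possible first cut. r[k] is the best of p[i]+r[k−i] over all sellable i≤k.
r[1] = 3
r[2] = 10
r[3] = 13  (first piece 1, then r[2]=10)
r[4] = 22
r[5] = 25  (first piece 1, then r[4]=22)
r[6] = 32  (first piece 2, then r[4]=22)
r[7] = 35  (first piece 1, then r[6]=32)
r[8] = 44  (first piece 4, then r[4]=22)
r[9] = 50
r[10] = 54  (first piece 2, then r[8]=44)
r[11] = 60  (first piece 2, then r[9]=50)
r[12] = 71
r[13] = 74  (first piece 1, then r[12]=71)
Maximum revenue is $74.
Now minimize piece count subject to staying optimal: for each k, pieces[k] = 1 + min over i with p[i]+r[k−i]=r[k] of pieces[k−i].
pieces[10] = 3
pieces[11] = 2
pieces[12] = 1
pieces[13] = 2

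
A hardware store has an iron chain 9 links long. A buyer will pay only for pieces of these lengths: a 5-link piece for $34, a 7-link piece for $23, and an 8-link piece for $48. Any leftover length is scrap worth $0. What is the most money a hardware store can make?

Consider every possible first cut. r[k] is the best of p[i]+r[k−i] over all sellable i≤k.
r[1] = 0
r[2] = 0
r[3] = 0
r[4] = 0
r[5] = 34
r[6] = 34
r[7] = max(34+0, 23+0) = 34
r[8] = max(34+0, 23+0, 48+0) = 48
r[9] = max(34+0, 23+0, 48+0) = 48
One optimal cutting: pieces 8 with 1 link of scrap → $48.

48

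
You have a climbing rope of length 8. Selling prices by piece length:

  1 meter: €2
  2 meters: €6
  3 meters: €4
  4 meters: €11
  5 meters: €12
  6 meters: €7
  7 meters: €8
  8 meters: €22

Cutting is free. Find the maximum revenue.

24

Let v[k] be the best obtainable value from length k. For each k, try every first piece i and keep the best of price[i] + v[k−i].
v[1] = 2
v[2] = 6
v[3] = 8  (first piece 1, then v[2]=6)
v[4] = 12  (first piece 2, then v[2]=6)
v[5] = 14  (first piece 1, then v[4]=12)
v[6] = 18  (first piece 2, then v[4]=12)
v[7] = 20  (first piece 1, then v[6]=18)
v[8] = 24  (first piece 2, then v[6]=18)
One optimal cutting: 2 + 2 + 2 + 2 → €6 + €6 + €6 + €6 = €24.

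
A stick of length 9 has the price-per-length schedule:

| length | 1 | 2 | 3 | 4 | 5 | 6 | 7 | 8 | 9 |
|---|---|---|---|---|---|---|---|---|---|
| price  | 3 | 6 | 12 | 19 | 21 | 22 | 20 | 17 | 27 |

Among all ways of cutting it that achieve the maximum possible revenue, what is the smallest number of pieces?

3

Let r[k] be the best obtainable value from length k. For each k, try every first piece i and keep the best of price[i] + r[k−i].
r[1] = 3
r[2] = max(3+3, 6+0) = 6
r[3] = max(3+6, 6+3, 12+0) = 12
r[4] = max(3+12, 6+6, 12+3, 19+0) = 19
r[5] = max(3+19, 6+12, 12+6, 19+3, 21+0) = 22
r[6] = max(3+22, 6+19, 12+12, 19+6, 21+3, 22+0) = 25
r[7] = max(3+25, 6+22, 12+19, …, 22+3, 20+0) = 31
r[8] = max(3+31, 6+25, 12+22, …, 20+3, 17+0) = 38
r[9] = max(3+38, 6+31, 12+25, …, 17+3, 27+0) = 41
Maximum revenue is €41.
Now minimize piece count subject to staying optimal: for each k, pieces[k] = 1 + min over i with p[i]+r[k−i]=r[k] of pieces[k−i].
pieces[6] = 2
pieces[7] = 2
pieces[8] = 2
pieces[9] = 3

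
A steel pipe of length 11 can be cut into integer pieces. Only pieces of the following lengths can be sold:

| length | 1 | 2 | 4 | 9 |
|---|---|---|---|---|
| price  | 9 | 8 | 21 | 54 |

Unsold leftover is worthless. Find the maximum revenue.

Let best[k] be the best obtainable value from length k. For each k, try every first piece i and keep the best of price[i] + best[k−i].
best[1] = 9
best[2] = 18  (first piece 1, then best[1]=9)
best[3] = 27  (first piece 1, then best[2]=18)
best[4] = 36  (first piece 1, then best[3]=27)
best[5] = 45  (first piece 1, then best[4]=36)
best[6] = 54  (first piece 1, then best[5]=45)
best[7] = 63  (first piece 1, then best[6]=54)
best[8] = 72  (first piece 1, then best[7]=63)
best[9] = 81  (first piece 1, then best[8]=72)
best[10] = 90  (first piece 1, then best[9]=81)
best[11] = 99  (first piece 1, then best[10]=90)
One optimal cutting: 1 + 1 + 1 + 1 + 1 + 1 + 1 + 1 + 1 + 1 + 1 → $99.

99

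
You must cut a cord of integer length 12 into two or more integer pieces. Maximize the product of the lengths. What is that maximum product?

Let g[k] be the best product for length k (with at least one cut). For each first piece i, the rest contributes max(k−i, g[k−i]).
g[2] = 1·max(1,0) = 1·1 = 1
g[3] = 1·max(2,1) = 1·2 = 2
g[4] = 2·max(2,1) = 2·2 = 4
g[5] = 2·max(3,2) = 2·3 = 6
g[6] = 3·max(3,2) = 3·3 = 9
g[7] = 2·max(5,6) = 2·6 = 12
g[8] = 2·max(6,9) = 2·9 = 18
g[9] = 3·max(6,9) = 3·9 = 27
g[10] = 2·max(8,18) = 2·18 = 36
g[11] = 2·max(9,27) = 2·27 = 54
g[12] = 3·max(9,27) = 3·27 = 81
One optimal split: 3 + 3 + 3 + 3; product 3·3·3·3 = 81.

81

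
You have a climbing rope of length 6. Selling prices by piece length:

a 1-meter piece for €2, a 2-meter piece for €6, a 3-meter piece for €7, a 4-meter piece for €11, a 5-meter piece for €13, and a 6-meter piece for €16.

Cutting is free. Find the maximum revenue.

18

Consider every possible first cut. r[k] is the best of p[i]+r[k−i] over all sellable i≤k.
r[1] = 2
r[2] = max(2+2, 6+0) = 6
r[3] = max(2+6, 6+2, 7+0) = 8
r[4] = max(2+8, 6+6, 7+2, 11+0) = 12
r[5] = max(2+12, 6+8, 7+6, 11+2, 13+0) = 14
r[6] = max(2+14, 6+12, 7+8, 11+6, 13+2, 16+0) = 18
One optimal cutting: 2 + 2 + 2 → €6 + €6 + €6 = €18.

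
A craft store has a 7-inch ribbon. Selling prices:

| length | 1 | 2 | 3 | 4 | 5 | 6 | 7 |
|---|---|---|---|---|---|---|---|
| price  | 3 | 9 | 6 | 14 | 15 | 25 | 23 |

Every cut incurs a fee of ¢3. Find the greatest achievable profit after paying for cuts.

25

Build v[k] bottom-up: v[k] = max over allowed piece i of (p[i] + v[k−i]) − 3 per cut.
v[1] = 3
v[2] = 9
v[3] = 9  (first piece 1, then v[2]=9)
v[4] = 15  (first piece 2, then v[2]=9)
v[5] = 15  (first piece 1, then v[4]=15)
v[6] = 25
v[7] = 25  (first piece 1, then v[6]=25)
One optimal plan: pieces 6 + 1 (1 cut) → ¢28 − ¢3 = ¢25.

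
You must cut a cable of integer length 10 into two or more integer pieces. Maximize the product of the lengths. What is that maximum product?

Define m[k] = max over 1≤i<k of i · max(k−i, m[k−i]); the inner max lets the remainder stay uncut if that's better.
m[2] = 1·max(1,0) = 1·1 = 1
m[3] = max(1·2, 2·1) = 2
m[4] = max(1·3, 2·2, 3·1) = 4
m[5] = max(1·4, 2·3, 3·2, 4·1) = 6
m[6] = max(1·6, 2·4, 3·3, 4·2, 5·1) = 9
m[7] = max(1·9, 2·6, 3·4, 4·3, 5·2, 6·1) = 12
m[8] = max(1·12, 2·9, 3·6, …, 6·2, 7·1) = 18
m[9] = max(1·18, 2·12, 3·9, …, 7·2, 8·1) = 27
m[10] = max(1·27, 2·18, 3·12, …, 8·2, 9·1) = 36
One optimal split: 3 + 3 + 2 + 2; product 3·3·2·2 = 36.

36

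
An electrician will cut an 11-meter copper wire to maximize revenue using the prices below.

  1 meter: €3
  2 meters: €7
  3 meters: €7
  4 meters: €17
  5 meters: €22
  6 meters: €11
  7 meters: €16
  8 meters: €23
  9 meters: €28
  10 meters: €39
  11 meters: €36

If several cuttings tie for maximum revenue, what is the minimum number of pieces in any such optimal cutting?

3

Consider every possible first cut. r[k] is the best of p[i]+r[k−i] over all sellable i≤k.
r[1] = 3
r[2] = 7
r[3] = 10  (first piece 1, then r[2]=7)
r[4] = 17
r[5] = 22
r[6] = 25  (first piece 1, then r[5]=22)
r[7] = 29  (first piece 2, then r[5]=22)
r[8] = 34  (first piece 4, then r[4]=17)
r[9] = 39  (first piece 4, then r[5]=22)
r[10] = 44  (first piece 5, then r[5]=22)
r[11] = 47  (first piece 1, then r[10]=44)
Maximum revenue is €47.
Now minimize piece count subject to staying optimal: for each k, pieces[k] = 1 + min over i with p[i]+r[k−i]=r[k] of pieces[k−i].
pieces[8] = 2
pieces[9] = 2
pieces[10] = 2
pieces[11] = 3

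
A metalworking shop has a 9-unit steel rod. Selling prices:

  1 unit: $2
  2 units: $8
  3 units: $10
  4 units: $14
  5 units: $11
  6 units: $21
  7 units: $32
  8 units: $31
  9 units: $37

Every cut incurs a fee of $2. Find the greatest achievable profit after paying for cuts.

38

Let r[k] be the best obtainable value from length k. For each k, try every first piece i and keep the best of price[i] + r[k−i] minus the 2 cut fee when i<k.
r[1] = 2
r[2] = 8
r[3] = 10
r[4] = 14  (first piece 2, then r[2]=8)
r[5] = 16  (first piece 2, then r[3]=10)
r[6] = 21
r[7] = 32
r[8] = 32  (first piece 1, then r[7]=32)
r[9] = 38  (first piece 2, then r[7]=32)
One optimal plan: pieces 7 + 2 (1 cut) → $40 − $2 = $38.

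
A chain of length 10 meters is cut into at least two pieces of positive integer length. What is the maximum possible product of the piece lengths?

Let m[k] be the best product for length k (with at least one cut). For each first piece i, the rest contributes max(k−i, m[k−i]).
m[2] = 1×max(1,0) = 1×1 = 1
m[3] = 1×max(2,1) = 1×2 = 2
m[4] = 2×max(2,1) = 2×2 = 4
m[5] = 2×max(3,2) = 2×3 = 6
m[6] = 3×max(3,2) = 3×3 = 9
m[7] = 2×max(5,6) = 2×6 = 12
m[8] = 2×max(6,9) = 2×9 = 18
m[9] = 3×max(6,9) = 3×9 = 27
m[10] = 2×max(8,18) = 2×18 = 36
One optimal split: 3 + 3 + 2 + 2; product 3×3×2×2 = 36.

36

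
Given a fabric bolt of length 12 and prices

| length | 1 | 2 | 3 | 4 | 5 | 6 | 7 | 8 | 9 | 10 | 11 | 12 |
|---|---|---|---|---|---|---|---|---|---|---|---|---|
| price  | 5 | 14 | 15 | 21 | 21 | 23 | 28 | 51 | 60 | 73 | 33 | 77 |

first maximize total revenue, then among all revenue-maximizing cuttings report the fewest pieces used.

2

Build r[k] bottom-up: r[k] = max over allowed piece i of (p[i] + r[k−i]).
r[1] = 5
r[2] = max(5+5, 14+0) = 14
r[3] = max(5+14, 14+5, 15+0) = 19
r[4] = max(5+19, 14+14, 15+5, 21+0) = 28
r[5] = max(5+28, 14+19, 15+14, 21+5, 21+0) = 33
r[6] = max(5+33, 14+28, 15+19, 21+14, 21+5, 23+0) = 42
r[7] = max(5+42, 14+33, 15+28, …, 23+5, 28+0) = 47
r[8] = max(5+47, 14+42, 15+33, …, 28+5, 51+0) = 56
r[9] = max(5+56, 14+47, 15+42, …, 51+5, 60+0) = 61
r[10] = max(5+61, 14+56, 15+47, …, 60+5, 73+0) = 73
r[11] = max(5+73, 14+61, 15+56, …, 73+5, 33+0) = 78
r[12] = max(5+78, 14+73, 15+61, …, 33+5, 77+0) = 87
Maximum revenue is $87.
Now minimize piece count subject to staying optimal: for each k, pieces[k] = 1 + min over i with p[i]+r[k−i]=r[k] of pieces[k−i].
pieces[9] = 5
pieces[10] = 1
pieces[11] = 2
pieces[12] = 2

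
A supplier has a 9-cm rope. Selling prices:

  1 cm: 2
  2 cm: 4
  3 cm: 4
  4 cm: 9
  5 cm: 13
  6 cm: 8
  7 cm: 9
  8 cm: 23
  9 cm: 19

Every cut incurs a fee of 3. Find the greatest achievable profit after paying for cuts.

22

Build r[k] bottom-up: r[k] = max over allowed piece i of (p[i] + r[k−i]) − 3 per cut.
r[1] = 2
r[2] = max(2+2-3, 4+0) = 4
r[3] = max(2+4-3, 4+2-3, 4+0) = 4
r[4] = max(2+4-3, 4+4-3, 4+2-3, 9+0) = 9
r[5] = max(2+9-3, 4+4-3, 4+4-3, 9+2-3, 13+0) = 13
r[6] = max(2+13-3, 4+9-3, 4+4-3, 9+4-3, 13+2-3, 8+0) = 12
r[7] = max(2+12-3, 4+13-3, 4+9-3, …, 8+2-3, 9+0) = 14
r[8] = max(2+14-3, 4+12-3, 4+13-3, …, 9+2-3, 23+0) = 23
r[9] = max(2+23-3, 4+14-3, 4+12-3, …, 23+2-3, 19+0) = 22
One optimal plan: pieces 8 + 1 (1 cut) → 25 − 3 = 22.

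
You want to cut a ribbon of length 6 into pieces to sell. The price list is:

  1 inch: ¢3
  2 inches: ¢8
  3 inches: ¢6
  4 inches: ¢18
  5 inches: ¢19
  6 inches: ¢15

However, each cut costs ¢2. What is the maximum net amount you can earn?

24

Consider every possible first cut. r[k] is the best of p[i]+r[k−i] over all sellable i≤k, charging 2 whenever i<k.
r[1] = 3
r[2] = 8
r[3] = 9  (first piece 1, then r[2]=8)
r[4] = 18
r[5] = 19  (first piece 1, then r[4]=18)
r[6] = 24  (first piece 2, then r[4]=18)
One optimal plan: pieces 4 + 2 (1 cut) → ¢26 − ¢2 = ¢24.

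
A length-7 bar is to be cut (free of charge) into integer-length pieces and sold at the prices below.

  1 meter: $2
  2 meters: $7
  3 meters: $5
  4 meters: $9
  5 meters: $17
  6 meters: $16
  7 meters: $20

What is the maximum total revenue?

Build R[k] bottom-up: R[k] = max over allowed piece i of (p[i] + R[k−i]).
R[1] = 2
R[2] = 7
R[3] = 9  (first piece 1, then R[2]=7)
R[4] = 14  (first piece 2, then R[2]=7)
R[5] = 17
R[6] = 21  (first piece 2, then R[4]=14)
R[7] = 24  (first piece 2, then R[5]=17)
One optimal cutting: 5 + 2 → $17 + $7 = $24.

24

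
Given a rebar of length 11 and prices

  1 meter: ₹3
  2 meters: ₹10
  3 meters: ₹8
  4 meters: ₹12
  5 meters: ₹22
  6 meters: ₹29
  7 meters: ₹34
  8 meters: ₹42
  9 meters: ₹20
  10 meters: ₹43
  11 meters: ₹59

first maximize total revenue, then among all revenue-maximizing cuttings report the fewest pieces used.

1

Let r[k] be the best obtainable value from length k. For each k, try every first piece i and keep the best of price[i] + r[k−i].
r[1] = 3
r[2] = 10
r[3] = 13  (first piece 1, then r[2]=10)
r[4] = 20  (first piece 2, then r[2]=10)
r[5] = 23  (first piece 1, then r[4]=20)
r[6] = 30  (first piece 2, then r[4]=20)
r[7] = 34
r[8] = 42
r[9] = 45  (first piece 1, then r[8]=42)
r[10] = 52  (first piece 2, then r[8]=42)
r[11] = 59
Maximum revenue is ₹59.
Now minimize piece count subject to staying optimal: for each k, pieces[k] = 1 + min over i with p[i]+r[k−i]=r[k] of pieces[k−i].
pieces[8] = 1
pieces[9] = 2
pieces[10] = 2
pieces[11] = 1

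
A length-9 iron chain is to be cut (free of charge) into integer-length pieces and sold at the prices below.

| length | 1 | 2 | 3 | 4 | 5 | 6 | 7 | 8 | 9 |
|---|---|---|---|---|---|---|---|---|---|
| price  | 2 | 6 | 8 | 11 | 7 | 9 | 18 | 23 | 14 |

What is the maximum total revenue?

Let r[k] be the best obtainable value from length k. For each k, try every first piece i and keep the best of price[i] + r[k−i].
r[1] = 2
r[2] = max(2+2, 6+0) = 6
r[3] = max(2+6, 6+2, 8+0) = 8
r[4] = max(2+8, 6+6, 8+2, 11+0) = 12
r[5] = max(2+12, 6+8, 8+6, 11+2, 7+0) = 14
r[6] = max(2+14, 6+12, 8+8, 11+6, 7+2, 9+0) = 18
r[7] = max(2+18, 6+14, 8+12, …, 9+2, 18+0) = 20
r[8] = max(2+20, 6+18, 8+14, …, 18+2, 23+0) = 24
r[9] = max(2+24, 6+20, 8+18, …, 23+2, 14+0) = 26
One optimal cutting: 2 + 2 + 2 + 2 + 1 → $6 + $6 + $6 + $6 + $2 = $26.

26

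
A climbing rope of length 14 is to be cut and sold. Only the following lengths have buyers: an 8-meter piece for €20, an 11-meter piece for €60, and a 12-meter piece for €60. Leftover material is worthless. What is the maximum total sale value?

60

Consider every possible first cut. f[k] is the best of p[i]+f[k−i] over all sellable i≤k.
f[1] = 0
f[2] = 0
f[3] = 0
f[4] = 0
f[5] = 0
f[6] = 0
f[7] = 0
f[8] = 20
f[9] = 20
f[10] = 20
f[11] = 60
f[12] = 60
f[13] = 60
f[14] = 60
One optimal cutting: pieces 11 with 3 meters of scrap → €60.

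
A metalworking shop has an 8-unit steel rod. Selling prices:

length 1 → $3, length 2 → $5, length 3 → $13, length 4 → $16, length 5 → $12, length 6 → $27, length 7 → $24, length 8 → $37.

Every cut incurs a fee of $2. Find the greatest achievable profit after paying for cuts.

37

Consider every possible first cut. net[k] is the best of p[i]+net[k−i] over all sellable i≤k, charging 2 whenever i<k.
net[1] = 3
net[2] = 5
net[3] = 13
net[4] = 16
net[5] = 17  (first piece 1, then net[4]=16)
net[6] = 27
net[7] = 28  (first piece 1, then net[6]=27)
net[8] = 37
Best is to make no cuts and sell whole for $37.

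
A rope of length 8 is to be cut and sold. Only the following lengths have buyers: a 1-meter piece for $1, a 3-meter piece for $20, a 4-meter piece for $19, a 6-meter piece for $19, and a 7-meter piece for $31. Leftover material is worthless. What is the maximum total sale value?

Let best[k] be the best obtainable value from length k. For each k, try every first piece i and keep the best of price[i] + best[k−i].
best[1] = 1
best[2] = 2  (first piece 1, then best[1]=1)
best[3] = max(1+2, 20+0) = 20
best[4] = max(1+20, 20+1, 19+0) = 21
best[5] = max(1+21, 20+2, 19+1) = 22
best[6] = max(1+22, 20+20, 19+2, 19+0) = 40
best[7] = max(1+40, 20+21, 19+20, 19+1, 31+0) = 41
best[8] = max(1+41, 20+22, 19+21, 19+2, 31+1) = 42
One optimal cutting: 3 + 3 + 1 + 1 → $42.

42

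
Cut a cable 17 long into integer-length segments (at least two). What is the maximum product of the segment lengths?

Let g[k] be the best product for length k (with at least one cut). For each first piece i, the rest contributes max(k−i, g[k−i]).
g[2] = 1·max(1,0) = 1·1 = 1
g[3] = 1·max(2,1) = 1·2 = 2
g[4] = 2·max(2,1) = 2·2 = 4
g[5] = 2·max(3,2) = 2·3 = 6
g[6] = 3·max(3,2) = 3·3 = 9
g[7] = 2·max(5,6) = 2·6 = 12
g[8] = 2·max(6,9) = 2·9 = 18
g[9] = 3·max(6,9) = 3·9 = 27
g[10] = 2·max(8,18) = 2·18 = 36
g[11] = 2·max(9,27) = 2·27 = 54
g[12] = 3·max(9,27) = 3·27 = 81
g[13] = 2·max(11,54) = 2·54 = 108
g[14] = 2·max(12,81) = 2·81 = 162
g[15] = 3·max(12,81) = 3·81 = 243
g[16] = 2·max(14,162) = 2·162 = 324
g[17] = 2·max(15,243) = 2·243 = 486
One optimal split: 3 + 3 + 3 + 3 + 3 + 2; product 3·3·3·3·3·2 = 486.

486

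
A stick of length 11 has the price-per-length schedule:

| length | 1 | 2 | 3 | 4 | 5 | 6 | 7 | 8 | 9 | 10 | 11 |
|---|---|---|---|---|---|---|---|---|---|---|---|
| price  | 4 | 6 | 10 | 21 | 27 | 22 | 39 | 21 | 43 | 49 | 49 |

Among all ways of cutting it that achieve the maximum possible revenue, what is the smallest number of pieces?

2

Consider every possible first cut. r[k] is the best of p[i]+r[k−i] over all sellable i≤k.
r[1] = 4
r[2] = max(4+4, 6+0) = 8
r[3] = max(4+8, 6+4, 10+0) = 12
r[4] = max(4+12, 6+8, 10+4, 21+0) = 21
r[5] = max(4+21, 6+12, 10+8, 21+4, 27+0) = 27
r[6] = max(4+27, 6+21, 10+12, 21+8, 27+4, 22+0) = 31
r[7] = max(4+31, 6+27, 10+21, …, 22+4, 39+0) = 39
r[8] = max(4+39, 6+31, 10+27, …, 39+4, 21+0) = 43
r[9] = max(4+43, 6+39, 10+31, …, 21+4, 43+0) = 48
r[10] = max(4+48, 6+43, 10+39, …, 43+4, 49+0) = 54
r[11] = max(4+54, 6+48, 10+43, …, 49+4, 49+0) = 60
Maximum revenue is 60.
Now minimize piece count subject to staying optimal: for each k, pieces[k] = 1 + min over i with p[i]+r[k−i]=r[k] of pieces[k−i].
pieces[8] = 2
pieces[9] = 2
pieces[10] = 2
pieces[11] = 2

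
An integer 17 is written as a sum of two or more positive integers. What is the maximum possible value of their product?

Let prod[k] be the best product for length k (with at least one cut). For each first piece i, the rest contributes max(k−i, prod[k−i]).
Small cases: prod[2]=1, prod[3]=2, prod[4]=4, prod[5]=6, prod[6]=9, prod[7]=12, prod[8]=18, prod[9]=27, prod[10]=36, prod[11]=54.
prod[12] = 3·max(9,27) = 3·27 = 81
prod[13] = 2·max(11,54) = 2·54 = 108
prod[14] = 2·max(12,81) = 2·81 = 162
prod[15] = 3·max(12,81) = 3·81 = 243
prod[16] = 2·max(14,162) = 2·162 = 324
prod[17] = 2·max(15,243) = 2·243 = 486
One optimal split: 3 + 3 + 3 + 3 + 3 + 2; product 3·3·3·3·3·2 = 486.

486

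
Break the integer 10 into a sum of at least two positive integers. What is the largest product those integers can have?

Define g[k] = max over 1≤i<k of i · max(k−i, g[k−i]); the inner max lets the remainder stay uncut if that's better.
g[2] = 1*max(1,0) = 1*1 = 1
g[3] = 1*max(2,1) = 1*2 = 2
g[4] = 2*max(2,1) = 2*2 = 4
g[5] = 2*max(3,2) = 2*3 = 6
g[6] = 3*max(3,2) = 3*3 = 9
g[7] = 2*max(5,6) = 2*6 = 12
g[8] = 2*max(6,9) = 2*9 = 18
g[9] = 3*max(6,9) = 3*9 = 27
g[10] = 2*max(8,18) = 2*18 = 36
One optimal split: 3 + 3 + 2 + 2; product 3*3*2*2 = 36.

36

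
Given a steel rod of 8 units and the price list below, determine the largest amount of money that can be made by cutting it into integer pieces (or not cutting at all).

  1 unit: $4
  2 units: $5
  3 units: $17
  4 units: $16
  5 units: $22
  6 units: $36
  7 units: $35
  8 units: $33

44

Build R[k] bottom-up: R[k] = max over allowed piece i of (p[i] + R[k−i]).
R[1] = 4
R[2] = 8  (first piece 1, then R[1]=4)
R[3] = 17
R[4] = 21  (first piece 1, then R[3]=17)
R[5] = 25  (first piece 1, then R[4]=21)
R[6] = 36
R[7] = 40  (first piece 1, then R[6]=36)
R[8] = 44  (first piece 1, then R[7]=40)
One optimal cutting: 6 + 1 + 1 → $36 + $4 + $4 = $44.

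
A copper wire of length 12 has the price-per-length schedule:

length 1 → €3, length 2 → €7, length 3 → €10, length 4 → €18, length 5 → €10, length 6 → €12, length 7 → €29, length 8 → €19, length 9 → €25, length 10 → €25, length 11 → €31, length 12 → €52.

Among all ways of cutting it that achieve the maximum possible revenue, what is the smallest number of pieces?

3

Let r[k] be the best obtainable value from length k. For each k, try every first piece i and keep the best of price[i] + r[k−i].
r[1] = 3
r[2] = max(3+3, 7+0) = 7
r[3] = max(3+7, 7+3, 10+0) = 10
r[4] = max(3+10, 7+7, 10+3, 18+0) = 18
r[5] = max(3+18, 7+10, 10+7, 18+3, 10+0) = 21
r[6] = max(3+21, 7+18, 10+10, 18+7, 10+3, 12+0) = 25
r[7] = max(3+25, 7+21, 10+18, …, 12+3, 29+0) = 29
r[8] = max(3+29, 7+25, 10+21, …, 29+3, 19+0) = 36
r[9] = max(3+36, 7+29, 10+25, …, 19+3, 25+0) = 39
r[10] = max(3+39, 7+36, 10+29, …, 25+3, 25+0) = 43
r[11] = max(3+43, 7+39, 10+36, …, 25+3, 31+0) = 47
r[12] = max(3+47, 7+43, 10+39, …, 31+3, 52+0) = 54
Maximum revenue is €54.
Now minimize piece count subject to staying optimal: for each k, pieces[k] = 1 + min over i with p[i]+r[k−i]=r[k] of pieces[k−i].
pieces[9] = 3
pieces[10] = 3
pieces[11] = 2
pieces[12] = 3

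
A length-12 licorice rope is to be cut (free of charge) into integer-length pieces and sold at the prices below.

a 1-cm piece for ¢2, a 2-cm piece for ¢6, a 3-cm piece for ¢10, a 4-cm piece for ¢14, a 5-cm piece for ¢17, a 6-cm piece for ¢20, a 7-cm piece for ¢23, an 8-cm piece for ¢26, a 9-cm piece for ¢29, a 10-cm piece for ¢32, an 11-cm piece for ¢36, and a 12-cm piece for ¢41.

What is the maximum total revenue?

Consider every possible first cut. r[k] is the best of p[i]+r[k−i] over all sellable i≤k.
r[1] = 2
r[2] = 6
r[3] = 10
r[4] = 14
r[5] = 17
r[6] = 20  (first piece 2, then r[4]=14)
r[7] = 24  (first piece 3, then r[4]=14)
r[8] = 28  (first piece 4, then r[4]=14)
r[9] = 31  (first piece 4, then r[5]=17)
r[10] = 34  (first piece 2, then r[8]=28)
r[11] = 38  (first piece 3, then r[8]=28)
r[12] = 42  (first piece 4, then r[8]=28)
One optimal cutting: 4 + 4 + 4 → ¢14 + ¢14 + ¢14 = ¢42.

42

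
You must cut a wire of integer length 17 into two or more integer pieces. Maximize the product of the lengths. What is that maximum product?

486

Fill P[k] for k=2..17: at each k try every first piece i and multiply by the better of (k−i) uncut or P[k−i].
P[2] = 1×max(1,0) = 1×1 = 1
P[3] = 1×max(2,1) = 1×2 = 2
P[4] = 2×max(2,1) = 2×2 = 4
P[5] = 2×max(3,2) = 2×3 = 6
P[6] = 3×max(3,2) = 3×3 = 9
P[7] = 2×max(5,6) = 2×6 = 12
P[8] = 2×max(6,9) = 2×9 = 18
P[9] = 3×max(6,9) = 3×9 = 27
P[10] = 2×max(8,18) = 2×18 = 36
P[11] = 2×max(9,27) = 2×27 = 54
P[12] = 3×max(9,27) = 3×27 = 81
P[13] = 2×max(11,54) = 2×54 = 108
P[14] = 2×max(12,81) = 2×81 = 162
P[15] = 3×max(12,81) = 3×81 = 243
P[16] = 2×max(14,162) = 2×162 = 324
P[17] = 2×max(15,243) = 2×243 = 486
One optimal split: 3 + 3 + 3 + 3 + 3 + 2; product 3×3×3×3×3×2 = 486.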